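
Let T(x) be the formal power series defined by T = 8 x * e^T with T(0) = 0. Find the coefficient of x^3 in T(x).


Apply the Lagrange inversion formula: if T = 8 x * phi(T) with phi(t) = e^t, then
[x^n] T = 8^n * (1/n) [t^(n-1)] phi(t)^n = 8^n * (1/n) [t^(n-1)] e^(n t) = 8^n * (1/n) * n^(n-1) / (n-1)! = 8^n * n^(n-1) / n!.
When c = 1 this is the Cayley count of rooted labeled trees on n vertices, divided by n!.
For n = 3: 8^3 * 3^2 / 3! = 512 * 9/6 = 768.

768


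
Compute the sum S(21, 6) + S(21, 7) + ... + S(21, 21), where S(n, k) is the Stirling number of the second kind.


By definition, S(n, k) counts partitions of an n-set into exactly k nonempty blocks.
Computing row n = 21 for k = 6..21:
S(21, k): 26585679462804, 82310957214948, 132511015347084, 123272476465204, 71187132291275, 26826851689001, 6833042030178, 1204909218331, 149304004500, 13087462580, 809944464, 34952799, 1023435, 19285, 210, 1
Sum = 470895301126099.

470895301126099


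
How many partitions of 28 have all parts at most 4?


Using the generating function (1-x)^(-1)(1-x^2)^(-1)...(1-x^4)^(-1),
the coefficient of x^28 counts these restricted partitions.
Result = 249

249


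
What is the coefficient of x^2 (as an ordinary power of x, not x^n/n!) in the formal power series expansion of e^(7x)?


The exponential series is e^y = sum_{k>=0} y^k / k!. Substituting y = 7x gives
e^(7x) = sum_{k>=0} 7^k x^k / k!.
So the coefficient of x^n is a^n/n! with a = 7, n = 2:
7^2 / 2! = 49/2 = 49/2

49/2


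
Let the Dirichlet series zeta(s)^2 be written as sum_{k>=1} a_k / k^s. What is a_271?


The Dirichlet convolution of the constant function 1 with itself gives (1 * 1)(k) = sum_{d | k} 1 = d(k), the number of positive divisors of k.
Since zeta(s) = sum_{k>=1} 1/k^s, we have zeta(s)^2 = sum_{k>=1} d(k)/k^s, so a_k = d(k).
For k = 271: the divisors are 1, 271.
Count = 2.

2


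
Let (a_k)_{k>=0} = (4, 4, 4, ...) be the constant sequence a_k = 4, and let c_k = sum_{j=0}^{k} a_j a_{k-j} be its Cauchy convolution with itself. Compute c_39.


Since a_j = 4 for all j >= 0, the convolution sum becomes
c_k = sum_{j=0}^{k} 4 * 4 = 16 * (k + 1).
Equivalently, the generating function of (a_k) is 4/(1 - x) and its square is 16/(1 - x)^2 = sum_{k>=0} 16(k + 1) x^k.
For k = 39: 16 * 40 = 640.

640


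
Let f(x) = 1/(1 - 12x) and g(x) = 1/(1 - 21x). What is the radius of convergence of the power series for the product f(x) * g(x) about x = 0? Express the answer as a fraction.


The radius of 1/(1 - 12x) is 1/12 (nearest singularity at x = 1/12), and the radius of 1/(1 - 21x) is 1/21.
The product f(x)*g(x) = 1/((1 - 12x)(1 - 21x)) has singularities at both 1/12 and 1/21, so its radius of convergence is the distance to the nearest one:
min(1/12, 1/21) = 1/21.

1/21


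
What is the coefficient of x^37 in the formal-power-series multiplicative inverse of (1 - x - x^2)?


Let the inverse be f(x) = sum_{k>=0} a_k x^k. From f(x) * (1 - x - x^2) = 1 and matching coefficients:
 x^0: a_0 = 1.
 x^1: a_1 - a_0 = 0, so a_1 = 1.
 x^k (k >= 2): a_k - a_{k-1} - a_{k-2} = 0, i.e. a_k = a_{k-1} + a_{k-2}.
This is the Fibonacci-type recurrence shifted so that a_0 = a_1 = 1.
Iterating: a_0=1, a_1=1, a_2=2, a_3=3, a_4=5, a_5=8, a_6=13, a_7=21, a_8=34, a_9=55, ...
a_37 = 39088169.

39088169


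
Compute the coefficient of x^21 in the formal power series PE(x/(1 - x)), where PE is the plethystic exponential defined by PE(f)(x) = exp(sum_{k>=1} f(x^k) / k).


For f(x) = x/(1 - x) we have
sum_{k>=1} f(x^k) / k = sum_{k>=1} (1/k) * x^k / (1 - x^k) = sum_{k, m >= 1} x^(k m) / k,
which after exponentiating simplifies to
PE(x/(1 - x)) = prod_{k>=1} 1 / (1 - x^k).
This is the generating function for the partition function p(n), so the coefficient of x^21 is p(21).
Computing p(21) by dynamic programming over parts 1, 2, ..., 21: p(21) = 792.

792


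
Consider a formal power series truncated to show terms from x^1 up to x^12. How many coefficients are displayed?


From x^1 to x^12 inclusive, the count is 12 - 1 + 1 = 12.

12


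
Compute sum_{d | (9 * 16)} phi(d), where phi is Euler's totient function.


First, 9 * 16 = 144. One classical identity is sum_{d | n} phi(d) = n (each k in [1, n] has a unique gcd with n, and among the k's with gcd(k, n) = n/d there are phi(d) of them). So the sum equals 144. We also verify directly:
Divisors of 144: 1, 2, 3, 4, 6, 8, 9, 12, 16, 18, 24, 36, 48, 72, 144.
phi values: 1, 1, 2, 2, 2, 4, 6, 4, 8, 6, 8, 12, 16, 24, 48.
Sum = 144.

144


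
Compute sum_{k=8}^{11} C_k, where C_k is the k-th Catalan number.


C_8 through C_11: 1430, 4862, 16796, 58786
Sum = 1430 + 4862 + 16796 + 58786
= 81874

81874


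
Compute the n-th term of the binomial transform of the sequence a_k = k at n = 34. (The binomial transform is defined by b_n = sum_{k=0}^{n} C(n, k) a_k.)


With a_k = k, b_n = sum_{k=0}^{n} C(n, k) k. Using k * C(n, k) = n * C(n-1, k-1) gives b_n = n * sum_{k>=1} C(n-1, k-1) = n * 2^(n-1).
For n = 34: 34 * 2^33 = 34 * 8589934592 = 292057776128.

292057776128


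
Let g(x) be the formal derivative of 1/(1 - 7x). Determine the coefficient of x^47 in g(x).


Differentiate termwise: d/dx sum_{k>=0} 7^k x^k = sum_{k>=1} k 7^k x^(k-1) = sum_{j>=0} (j+1) 7^(j+1) x^j.
Equivalently, d/dx [1/(1 - 7x)] = 7/(1 - 7x)^2.
For j = 47: 48 * 7^48 = 48 * 36703368217294125441230211032033660188801 = 1761761674430118021179050129537615689062448.

1761761674430118021179050129537615689062448


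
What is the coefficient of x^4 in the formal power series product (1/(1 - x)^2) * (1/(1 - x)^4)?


Combine the factors: (1/(1 - x)^2) * (1/(1 - x)^4) = 1/(1 - x)^6.
Then use 1/(1 - x)^r = sum_{k>=0} C(k + r - 1, r - 1) x^k with r = 6 and k = 4:
C(9, 5) = 126.

126


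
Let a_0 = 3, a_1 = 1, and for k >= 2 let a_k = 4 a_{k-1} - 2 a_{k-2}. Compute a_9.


Iterating the recurrence forward:
a_0 = 3
a_1 = 1
a_2 = 4*1 - 2*3 = -2
a_3 = 4*-2 - 2*1 = -10
a_4 = 4*-10 - 2*-2 = -36
a_5 = 4*-36 - 2*-10 = -124
a_6 = 4*-124 - 2*-36 = -424
a_7 = 4*-424 - 2*-124 = -1448
a_8 = 4*-1448 - 2*-424 = -4944
a_9 = 4*-4944 - 2*-1448 = -16880
So a_9 = -16880.

-16880


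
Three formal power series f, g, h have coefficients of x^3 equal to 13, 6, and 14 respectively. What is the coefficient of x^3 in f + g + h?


Series addition is componentwise:
13 + 6 + 14
= 33

33


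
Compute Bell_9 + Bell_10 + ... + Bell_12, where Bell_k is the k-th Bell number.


Recall Bell_k counts set partitions of a k-set (with Bell_0 = 1 by convention).
Bell_9 through Bell_12: 21147, 115975, 678570, 4213597
Sum = 21147 + 115975 + 678570 + 4213597 = 5029289.

5029289


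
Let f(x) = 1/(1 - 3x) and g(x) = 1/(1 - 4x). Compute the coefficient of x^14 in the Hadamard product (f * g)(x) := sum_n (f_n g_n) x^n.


f has coefficients f_k = 3^k and g has coefficients g_k = 4^k, so the Hadamard product has coefficient (f*g)_k = 3^k * 4^k = 12^k.
For k = 14: 12^14 = 1283918464548864.

1283918464548864


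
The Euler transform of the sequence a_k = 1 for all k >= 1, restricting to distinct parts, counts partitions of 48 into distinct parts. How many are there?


Partitions of 48 into distinct parts can be computed via generating function.
Product (1+x)(1+x^2)(1+x^3)...
The coefficient of x^48 = 2910

2910


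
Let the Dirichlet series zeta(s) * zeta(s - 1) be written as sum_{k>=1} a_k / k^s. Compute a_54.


Convolution gives a_k = sum_{d | k} d * 1 = sum_{d | k} d = sigma(k), the sum of positive divisors of k.
For k = 54, the divisors are 1, 2, 3, 6, 9, 18, 27, 54, so
sigma(54) = 1 + 2 + 3 + 6 + 9 + 18 + 27 + 54 = 120.

120


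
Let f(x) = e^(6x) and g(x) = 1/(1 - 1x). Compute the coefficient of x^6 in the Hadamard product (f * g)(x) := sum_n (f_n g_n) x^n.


Expanding: f_k = 6^k/k! (from e^(6x)) and g_k = 1^k (from 1/(1 - 1x)). So the Hadamard coefficient (f * g)_k = 6^k 1^k / k! = (6)^k / k!.
For k = 6: 6^6/6! = 46656/720 = 324/5.

324/5


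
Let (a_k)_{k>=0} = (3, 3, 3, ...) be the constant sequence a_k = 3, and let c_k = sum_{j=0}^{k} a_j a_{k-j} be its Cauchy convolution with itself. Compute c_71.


Since a_j = 3 for all j >= 0, the convolution sum becomes
c_k = sum_{j=0}^{k} 3 * 3 = 9 * (k + 1).
Equivalently, the generating function of (a_k) is 3/(1 - x) and its square is 9/(1 - x)^2 = sum_{k>=0} 9(k + 1) x^k.
For k = 71: 9 * 72 = 648.

648


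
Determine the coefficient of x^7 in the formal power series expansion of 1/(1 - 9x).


The geometric series identity gives 1/(1 - c x) = sum_{k>=0} c^k x^k, so the coefficient of x^k is c^k.
Here c = 9 and k = 7.
Computing: 9^7 = 4782969

4782969


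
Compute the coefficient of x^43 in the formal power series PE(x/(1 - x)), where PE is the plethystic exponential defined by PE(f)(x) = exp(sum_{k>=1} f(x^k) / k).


For f(x) = x/(1 - x) we have
sum_{k>=1} f(x^k) / k = sum_{k>=1} (1/k) * x^k / (1 - x^k) = sum_{k, m >= 1} x^(k m) / k,
which after exponentiating simplifies to
PE(x/(1 - x)) = prod_{k>=1} 1 / (1 - x^k).
This is the generating function for the partition function p(n), so the coefficient of x^43 is p(43).
Computing p(43) by dynamic programming over parts 1, 2, ..., 43: p(43) = 63261.

63261


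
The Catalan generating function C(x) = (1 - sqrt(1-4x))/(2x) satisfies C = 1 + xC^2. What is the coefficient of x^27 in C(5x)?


Substituting x -> 5x scales the n-th coefficient by 5^n, so [x^27] C(5x) = 5^27 * C_27.
C_27 = C(2*27, 27)/(28) = 1946939425648112/28 = 69533550916004.
So 5^27 * 69533550916004 = 7450580596923828125 * 69533550916004 = 518065325289994478225708007812500.

518065325289994478225708007812500


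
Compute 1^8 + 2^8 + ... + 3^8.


This power sum has a closed form given by Faulhaber's formula
sum_{k=1}^{m} k^p = (1 / (p + 1)) * sum_{j=0}^{p} C(p + 1, j) B_j m^(p + 1 - j),
but for small m direct computation is fastest:
1 + 256 + 6561 = 6818.

6818


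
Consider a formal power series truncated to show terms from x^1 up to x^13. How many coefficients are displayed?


From x^1 to x^13 inclusive, the count is 13 - 1 + 1 = 13.

13


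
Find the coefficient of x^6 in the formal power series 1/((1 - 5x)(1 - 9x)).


By partial fractions or Cauchy convolution:
The coefficient equals sum_{k=0}^{6} 5^k * 9^(6-k).
= 1176211

1176211


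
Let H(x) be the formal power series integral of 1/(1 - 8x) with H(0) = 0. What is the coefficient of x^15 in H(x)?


1/(1 - 8x) = sum_{k>=0} 8^k x^k. Integrating termwise with H(0) = 0:
H(x) = sum_{k>=0} 8^k x^(k+1) / (k+1) = sum_{m>=1} 8^(m-1) x^m / m.
For m = 15: 8^14/15 = 4398046511104/15 = 4398046511104/15.

4398046511104/15


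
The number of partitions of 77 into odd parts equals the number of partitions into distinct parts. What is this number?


Computing partitions of 77 into odd parts (1, 3, 5, ...):
Using the generating function prod_{k>=0} 1/(1-x^(2k+1)),
the count is 58499

58499


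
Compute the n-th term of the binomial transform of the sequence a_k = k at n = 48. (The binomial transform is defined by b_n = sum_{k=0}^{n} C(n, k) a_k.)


With a_k = k, b_n = sum_{k=0}^{n} C(n, k) k. Using k * C(n, k) = n * C(n-1, k-1) gives b_n = n * sum_{k>=1} C(n-1, k-1) = n * 2^(n-1).
For n = 48: 48 * 2^47 = 48 * 140737488355328 = 6755399441055744.

6755399441055744


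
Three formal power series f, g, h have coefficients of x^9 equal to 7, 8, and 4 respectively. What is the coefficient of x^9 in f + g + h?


Series addition is componentwise:
7 + 8 + 4
= 19

19


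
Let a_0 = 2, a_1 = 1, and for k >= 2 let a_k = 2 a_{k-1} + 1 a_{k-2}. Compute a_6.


Iterating the recurrence forward:
a_0 = 2
a_1 = 1
a_2 = 2*1 + 1*2 = 4
a_3 = 2*4 + 1*1 = 9
a_4 = 2*9 + 1*4 = 22
a_5 = 2*22 + 1*9 = 53
a_6 = 2*53 + 1*22 = 128
So a_6 = 128.

128


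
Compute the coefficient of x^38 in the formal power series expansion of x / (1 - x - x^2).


Let f(x) = sum_{k>=0} a_k x^k. Multiplying f(x) * (1 - x - x^2) = x and matching coefficients gives a_0 = 0, a_1 = 1, and a_k = a_{k-1} + a_{k-2} for k >= 2. These are the Fibonacci numbers F_k.
Iterating from F_0 = 0, F_1 = 1:
F_0=0, F_1=1, F_2=1, F_3=2, F_4=3, F_5=5, F_6=8, F_7=13, F_8=21, F_9=34, ...
F_38 = 39088169.

39088169


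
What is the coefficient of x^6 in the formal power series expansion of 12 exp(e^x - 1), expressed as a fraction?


exp(e^x - 1) is the exponential generating function for the Bell numbers Bell_k: exp(e^x - 1) = sum_{k>=0} Bell_k x^k / k!.
So the coefficient of x^6 in 12 exp(e^x - 1) is 12 Bell_6 / 6!.
Computing: Bell_6 = 203 and 6! = 720, giving
12 * 203/720 = 203/60.

203/60


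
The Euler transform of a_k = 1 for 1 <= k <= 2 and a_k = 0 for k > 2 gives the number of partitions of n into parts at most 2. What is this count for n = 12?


Partitions of 12 into parts at most 2:
Using generating function (1-x)^(-1)(1-x^2)^(-1),
the coefficient of x^12 = 7

7


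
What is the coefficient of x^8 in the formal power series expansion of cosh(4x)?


The Maclaurin series is cosh(t) = sum_{m>=0} t^(2m) / (2m)!, so substituting t = 4x, only even powers of x are nonzero, with coefficient of x^(2m) equal to 4^(2m) / (2m)!.
For x^8 the coefficient is 4^8/8! = 65536/40320 = 512/315.

512/315


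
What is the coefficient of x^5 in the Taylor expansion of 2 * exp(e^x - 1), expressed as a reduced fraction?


exp(e^x - 1) = sum_{k>=0} Bell_k x^k / k!, where Bell_k is the k-th Bell number.
So the coefficient of x^5 is 2 * Bell_5 / 5!.
Computing: Bell_5 = 52 and 5! = 120, giving
2 * 52/120 = 13/15.

13/15


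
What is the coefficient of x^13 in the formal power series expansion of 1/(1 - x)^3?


The expansion 1/(1 - x)^r = sum_{k>=0} C(k + r - 1, r - 1) x^k follows from the multiset / negative-binomial theorem (or from repeated differentiation of the geometric series).
For r = 3 and k = 13:
C(15, 2) = 1307674368000 / (2 * 6227020800) = 105.

105


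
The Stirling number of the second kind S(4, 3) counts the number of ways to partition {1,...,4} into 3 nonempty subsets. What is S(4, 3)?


Using the explicit formula S(n,k) = (1/k!) sum_{j=0}^{k} (-1)^(k-j) C(k,j) j^n:
S(4, 3) = 6
Equivalently, S(n,k) is n! times the coefficient of x^n in the EGF (e^x - 1)^k / k!.

6


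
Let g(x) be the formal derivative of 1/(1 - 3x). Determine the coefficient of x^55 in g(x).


Differentiate termwise: d/dx sum_{k>=0} 3^k x^k = sum_{k>=1} k 3^k x^(k-1) = sum_{j>=0} (j+1) 3^(j+1) x^j.
Equivalently, d/dx [1/(1 - 3x)] = 3/(1 - 3x)^2.
For j = 55: 56 * 3^56 = 56 * 523347633027360537213511521 = 29307467449532190083956645176.

29307467449532190083956645176


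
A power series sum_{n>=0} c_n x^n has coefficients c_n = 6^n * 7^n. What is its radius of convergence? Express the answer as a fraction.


By the root test (Cauchy-Hadamard), the radius is R = 1 / limsup_n |c_n|^(1/n).
Here |c_n|^(1/n) = (6^n * 7^n)^(1/n) = 6 * 7 = 42 for all n.
So R = 1/42 = 1/42.

1/42


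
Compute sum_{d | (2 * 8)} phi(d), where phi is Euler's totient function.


First, 2 * 8 = 16. One classical identity is sum_{d | n} phi(d) = n (each k in [1, n] has a unique gcd with n, and among the k's with gcd(k, n) = n/d there are phi(d) of them). So the sum equals 16. We also verify directly:
Divisors of 16: 1, 2, 4, 8, 16.
phi values: 1, 1, 2, 4, 8.
Sum = 16.

16


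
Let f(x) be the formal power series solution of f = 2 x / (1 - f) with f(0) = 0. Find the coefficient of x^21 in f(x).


Apply Lagrange inversion: f = 2 x * phi(f) with phi(t) = 1/(1 - t), so
[x^n] f = 2^n * (1/n) [t^(n-1)] phi(t)^n = 2^n * (1/n) [t^(n-1)] (1 - t)^(-n) = 2^n * (1/n) C(2n - 2, n - 1) = 2^n * C_{n-1}.
For n = 21: C_20 = C(40, 20) / 21 = 137846528820/21 = 6564120420.
With the 2^21 = 2097152 factor, the coefficient is 2097152 * 6564120420 = 13765958267043840.

13765958267043840


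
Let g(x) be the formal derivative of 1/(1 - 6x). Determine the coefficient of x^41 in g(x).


Differentiate termwise: d/dx sum_{k>=0} 6^k x^k = sum_{k>=1} k 6^k x^(k-1) = sum_{j>=0} (j+1) 6^(j+1) x^j.
Equivalently, d/dx [1/(1 - 6x)] = 6/(1 - 6x)^2.
For j = 41: 42 * 6^42 = 42 * 481229803398374426442198455156736 = 20211651742731725910572335116582912.

20211651742731725910572335116582912


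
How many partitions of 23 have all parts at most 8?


Using the generating function (1-x)^(-1)(1-x^2)^(-1)...(1-x^8)^(-1),
the coefficient of x^23 counts these restricted partitions.
Result = 764

764


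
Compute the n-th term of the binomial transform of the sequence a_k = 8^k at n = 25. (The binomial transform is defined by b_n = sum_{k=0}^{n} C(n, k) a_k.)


With a_k = 8^k, b_n = sum_{k=0}^{n} C(n, k) 8^k = (1 + 8)^n by the binomial theorem.
For n = 25: (1 + 8)^25 = 9^25 = 717897987691852588770249.

717897987691852588770249


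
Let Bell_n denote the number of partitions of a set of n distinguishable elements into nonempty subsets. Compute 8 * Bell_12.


Bell_12 can be computed from the Bell triangle or from Dobinski's identity Bell_n = (1/e) * sum_{k>=0} k^n / k!.
Computing Bell_12 = 4213597.
Then 8 * 4213597 = 33708776.

33708776


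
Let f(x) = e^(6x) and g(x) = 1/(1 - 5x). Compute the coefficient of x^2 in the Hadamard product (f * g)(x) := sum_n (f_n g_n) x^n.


Expanding: f_k = 6^k/k! (from e^(6x)) and g_k = 5^k (from 1/(1 - 5x)). So the Hadamard coefficient (f * g)_k = 6^k 5^k / k! = (30)^k / k!.
For k = 2: 30^2/2! = 900/2 = 450.

450


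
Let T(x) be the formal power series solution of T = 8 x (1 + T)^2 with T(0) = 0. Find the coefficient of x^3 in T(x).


Apply the Lagrange inversion formula: if T = 8 x * phi(T) with phi(t) = (1 + t)^2, then [x^n] T = 8^n * (1/n) [t^(n-1)] phi(t)^n = 8^n * (1/n) [t^(n-1)] (1 + t)^(2n) = 8^n * (1/n) C(2n, n-1).
Using the identity C(2n, n-1) = C(2n, n) * n / (n+1), the unscaled factor equals C(2n, n) / (n+1) = C_n, the n-th Catalan number.
For n = 3: C_3 = C(6, 3) / 4 = 20/4 = 5.
With the 8^3 = 512 factor, the coefficient is 512 * 5 = 2560.

2560


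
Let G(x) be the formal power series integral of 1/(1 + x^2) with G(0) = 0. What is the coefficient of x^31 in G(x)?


1/(1 + x^2) = sum_{j>=0} (-1)^j x^(2j). Integrating termwise with G(0) = 0:
G(x) = sum_{j>=0} (-1)^j x^(2j+1) / (2j+1) = arctan(x).
Only odd powers are nonzero. For x^31 write 31 = 2*15 + 1, giving
(-1)^15 / 31 = -1/31 = -1/31.

-1/31


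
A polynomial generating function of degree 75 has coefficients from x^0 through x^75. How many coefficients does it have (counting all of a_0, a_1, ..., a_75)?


A polynomial of degree 75 takes the form a_0 + a_1 x + ... + a_75 x^75.
The number of coefficients is 75 + 1 = 76.

76


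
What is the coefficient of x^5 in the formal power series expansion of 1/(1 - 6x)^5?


The general identity 1/(1 - c x)^r = sum_{k>=0} c^k C(k + r - 1, r - 1) x^k follows by substituting y = c x into 1/(1 - y)^r = sum_{k>=0} C(k + r - 1, r - 1) y^k.
For c = 6, r = 5, k = 5:
6^5 * C(9, 4) = 7776 * 126 = 979776.

979776


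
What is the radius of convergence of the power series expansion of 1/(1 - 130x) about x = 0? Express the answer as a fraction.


Expanding 1/(1 - 130x) = sum_{k>=0} 130^k x^k, the series converges when |130x| < 1, i.e., |x| < 1/130.
So the radius of convergence is 1/130 = 1/130.

1/130


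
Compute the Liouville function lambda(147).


The Liouville function is lambda(k) = (-1)^Omega(k), where Omega(k) counts the prime factors of k with multiplicity.
Factoring: 147 = 3 * 7 * 7, so Omega(147) = 3.
lambda(147) = (-1)^3 = -1.

-1


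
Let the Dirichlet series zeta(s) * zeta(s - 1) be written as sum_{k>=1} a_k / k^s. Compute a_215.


Convolution gives a_k = sum_{d | k} d * 1 = sum_{d | k} d = sigma(k), the sum of positive divisors of k.
For k = 215, the divisors are 1, 5, 43, 215, so
sigma(215) = 1 + 5 + 43 + 215 = 264.

264


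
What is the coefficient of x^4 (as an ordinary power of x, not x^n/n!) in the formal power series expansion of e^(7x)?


The exponential series is e^y = sum_{k>=0} y^k / k!. Substituting y = 7x gives
e^(7x) = sum_{k>=0} 7^k x^k / k!.
So the coefficient of x^n is a^n/n! with a = 7, n = 4:
7^4 / 4! = 2401/24 = 2401/24

2401/24


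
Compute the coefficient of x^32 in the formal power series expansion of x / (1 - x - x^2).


Let f(x) = sum_{k>=0} a_k x^k. Multiplying f(x) * (1 - x - x^2) = x and matching coefficients gives a_0 = 0, a_1 = 1, and a_k = a_{k-1} + a_{k-2} for k >= 2. These are the Fibonacci numbers F_k.
Iterating from F_0 = 0, F_1 = 1:
F_0=0, F_1=1, F_2=1, F_3=2, F_4=3, F_5=5, F_6=8, F_7=13, F_8=21, F_9=34, ...
F_32 = 2178309.

2178309


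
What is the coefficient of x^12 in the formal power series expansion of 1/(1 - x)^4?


The negative binomial / multiset identity is
1/(1 - x)^r = sum_{k>=0} C(k + r - 1, r - 1) x^k.
Here r = 4 and k = 12, so the coefficient is
C(12 + 3, 3) = C(15, 3)
= 455

455


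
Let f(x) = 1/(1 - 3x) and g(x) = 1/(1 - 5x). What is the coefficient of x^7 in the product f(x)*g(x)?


The coefficient of x^n in f*g is the Cauchy product: sum_{k=0}^{n} a^k * b^(n-k).
With a=3, b=5, n=7:
sum_{k=0}^{7} 3^k * 5^(7-k)
= 192032

192032


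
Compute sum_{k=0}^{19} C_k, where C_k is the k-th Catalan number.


C_0 through C_19: 1, 1, 2, 5, 14, 42, 132, 429, 1430, 4862, 16796, 58786, 208012, 742900, 2674440, 9694845, 35357670, 129644790, 477638700, 1767263190
Sum = 1 + 1 + 2 + 5 + 14 + 42 + 132 + 429 + 1430 + 4862 + 16796 + 58786 + 208012 + 742900 + 2674440 + 9694845 + 35357670 + 129644790 + 477638700 + 1767263190
= 2423307047

2423307047


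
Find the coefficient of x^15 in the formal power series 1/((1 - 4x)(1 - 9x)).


By partial fractions or Cauchy convolution:
The coefficient equals sum_{k=0}^{15} 4^k * 9^(15-k).
= 370603178776909

370603178776909


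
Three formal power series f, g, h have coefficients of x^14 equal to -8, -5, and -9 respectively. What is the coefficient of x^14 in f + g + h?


Series addition is componentwise:
-8 + -5 + -9
= -22

-22


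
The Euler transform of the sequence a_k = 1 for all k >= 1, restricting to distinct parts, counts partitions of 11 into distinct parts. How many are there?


Partitions of 11 into distinct parts can be computed via generating function.
Product (1+x)(1+x^2)(1+x^3)...
The coefficient of x^11 = 12

12


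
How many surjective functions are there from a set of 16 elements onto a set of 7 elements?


By inclusion-exclusion on which target elements are missed, the number of surjections from an n-set onto a k-set is
surj(n, k) = sum_{j=0}^{k} (-1)^j C(k, j) (k - j)^n.
Equivalently surj(n, k) = k! * S(n, k), where S(n, k) is the Stirling number of the second kind.
For n = 16, k = 7:
S(16, 7) = 3281882604, so
surj = 7! * 3281882604 = 5040 * 3281882604 = 16540688324160.

16540688324160


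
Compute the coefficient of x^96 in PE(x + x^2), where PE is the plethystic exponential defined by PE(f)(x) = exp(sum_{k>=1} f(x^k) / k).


With f(x) = x + x^2, the exponent is sum_{k>=1} (x^k + x^(2k)) / k = -ln(1 - x) - ln(1 - x^2). Exponentiating:
PE(x + x^2) = 1 / ((1 - x)(1 - x^2)).
This is the generating function for partitions of n into parts of size 1 or 2. The number of 2's can be any j in 0..48, and the rest are 1's, so
[x^96] = floor(96/2) + 1 = 49.

49


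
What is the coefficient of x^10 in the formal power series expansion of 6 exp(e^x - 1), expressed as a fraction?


exp(e^x - 1) is the exponential generating function for the Bell numbers Bell_k: exp(e^x - 1) = sum_{k>=0} Bell_k x^k / k!.
So the coefficient of x^10 in 6 exp(e^x - 1) is 6 Bell_10 / 10!.
Computing: Bell_10 = 115975 and 10! = 3628800, giving
6 * 115975/3628800 = 4639/24192.

4639/24192


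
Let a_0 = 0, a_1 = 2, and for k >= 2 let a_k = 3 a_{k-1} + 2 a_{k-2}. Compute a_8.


Iterating the recurrence forward:
a_0 = 0
a_1 = 2
a_2 = 3*2 + 2*0 = 6
a_3 = 3*6 + 2*2 = 22
a_4 = 3*22 + 2*6 = 78
a_5 = 3*78 + 2*22 = 278
a_6 = 3*278 + 2*78 = 990
a_7 = 3*990 + 2*278 = 3526
a_8 = 3*3526 + 2*990 = 12558
So a_8 = 12558.

12558


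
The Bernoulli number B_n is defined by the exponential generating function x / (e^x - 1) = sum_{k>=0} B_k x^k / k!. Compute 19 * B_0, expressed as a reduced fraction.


Bernoulli numbers can also be computed recursively via B_0 = 1 and sum_{j=0}^{m} C(m+1, j) B_j = 0 for m >= 1. Odd-index Bernoulli numbers vanish for k >= 3.
Computing B_0 = 1, so 19 * B_0 = 19 * 1 = 19.

19


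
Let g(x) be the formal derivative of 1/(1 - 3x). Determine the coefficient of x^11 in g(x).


Differentiate termwise: d/dx sum_{k>=0} 3^k x^k = sum_{k>=1} k 3^k x^(k-1) = sum_{j>=0} (j+1) 3^(j+1) x^j.
Equivalently, d/dx [1/(1 - 3x)] = 3/(1 - 3x)^2.
For j = 11: 12 * 3^12 = 12 * 531441 = 6377292.

6377292


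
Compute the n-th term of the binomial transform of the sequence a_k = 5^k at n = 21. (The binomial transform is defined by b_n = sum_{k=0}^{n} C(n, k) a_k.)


With a_k = 5^k, b_n = sum_{k=0}^{n} C(n, k) 5^k = (1 + 5)^n by the binomial theorem.
For n = 21: (1 + 5)^21 = 6^21 = 21936950640377856.

21936950640377856


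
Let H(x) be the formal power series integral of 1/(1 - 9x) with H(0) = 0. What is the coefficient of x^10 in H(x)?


1/(1 - 9x) = sum_{k>=0} 9^k x^k. Integrating termwise with H(0) = 0:
H(x) = sum_{k>=0} 9^k x^(k+1) / (k+1) = sum_{m>=1} 9^(m-1) x^m / m.
For m = 10: 9^9/10 = 387420489/10 = 387420489/10.

387420489/10


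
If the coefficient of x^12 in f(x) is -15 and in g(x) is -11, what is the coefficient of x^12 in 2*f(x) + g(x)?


Scalar multiplication scales coefficients: 2 * -15 = -30.
Then add the g coefficient: -30 + -11
= -41

-41


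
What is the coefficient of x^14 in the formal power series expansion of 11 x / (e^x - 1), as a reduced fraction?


The exponential generating function for Bernoulli numbers is
x / (e^x - 1) = sum_{k>=0} B_k x^k / k!.
So the coefficient of x^14 in 11 x / (e^x - 1) is 11 B_14 / 14!.
Computing: B_14 = 7/6, 14! = 87178291200, giving
11 * 7/6 / 87178291200 = 1/6793113600.

1/6793113600


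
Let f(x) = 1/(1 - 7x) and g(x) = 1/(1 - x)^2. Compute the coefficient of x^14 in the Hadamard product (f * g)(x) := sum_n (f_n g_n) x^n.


f has coefficients f_k = 7^k. For g = 1/(1 - x)^2 the coefficient is g_k = C(k + 1, 1) = k + 1. The Hadamard coefficient is (f * g)_k = 7^k * (k + 1).
For k = 14: 7^14 * 15 = 678223072849 * 15 = 10173346092735.

10173346092735


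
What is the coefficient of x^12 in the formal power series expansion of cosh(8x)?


The Maclaurin series is cosh(t) = sum_{m>=0} t^(2m) / (2m)!, so substituting t = 8x, only even powers of x are nonzero, with coefficient of x^(2m) equal to 8^(2m) / (2m)!.
For x^12 the coefficient is 8^12/12! = 68719476736/479001600 = 67108864/467775.

67108864/467775


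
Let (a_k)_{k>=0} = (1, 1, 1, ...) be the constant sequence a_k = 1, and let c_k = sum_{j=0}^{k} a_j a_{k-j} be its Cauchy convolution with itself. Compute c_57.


Since a_j = 1 for all j >= 0, the convolution sum becomes
c_k = sum_{j=0}^{k} 1 * 1 = 1 * (k + 1).
Equivalently, the generating function of (a_k) is 1/(1 - x) and its square is 1/(1 - x)^2 = sum_{k>=0} 1(k + 1) x^k.
For k = 57: 1 * 58 = 58.

58


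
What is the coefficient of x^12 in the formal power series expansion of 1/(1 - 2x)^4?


The general identity 1/(1 - c x)^r = sum_{k>=0} c^k C(k + r - 1, r - 1) x^k follows by substituting y = c x into 1/(1 - y)^r = sum_{k>=0} C(k + r - 1, r - 1) y^k.
For c = 2, r = 4, k = 12:
2^12 * C(15, 3) = 4096 * 455 = 1863680.

1863680


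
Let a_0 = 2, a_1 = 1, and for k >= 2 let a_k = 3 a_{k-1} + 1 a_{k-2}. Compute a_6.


Iterating the recurrence forward:
a_0 = 2
a_1 = 1
a_2 = 3*1 + 1*2 = 5
a_3 = 3*5 + 1*1 = 16
a_4 = 3*16 + 1*5 = 53
a_5 = 3*53 + 1*16 = 175
a_6 = 3*175 + 1*53 = 578
So a_6 = 578.

578


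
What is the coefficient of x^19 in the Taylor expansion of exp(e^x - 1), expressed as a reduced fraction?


exp(e^x - 1) = sum_{k>=0} Bell_k x^k / k!, where Bell_k is the k-th Bell number.
So the coefficient of x^19 is Bell_19 / 19!.
Computing: Bell_19 = 5832742205057 and 19! = 121645100408832000, giving
5832742205057/121645100408832000 = 5832742205057/121645100408832000.

5832742205057/121645100408832000


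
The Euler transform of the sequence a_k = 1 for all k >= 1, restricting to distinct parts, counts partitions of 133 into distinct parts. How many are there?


Partitions of 133 into distinct parts can be computed via generating function.
Product (1+x)(1+x^2)(1+x^3)...
The coefficient of x^133 = 5802008

5802008


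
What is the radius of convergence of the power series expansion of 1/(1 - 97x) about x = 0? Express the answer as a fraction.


Expanding 1/(1 - 97x) = sum_{k>=0} 97^k x^k, the series converges when |97x| < 1, i.e., |x| < 1/97.
So the radius of convergence is 1/97 = 1/97.

1/97


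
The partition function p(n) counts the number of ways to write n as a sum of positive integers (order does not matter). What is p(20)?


Using the generating function prod_{k>=1} 1/(1-x^k), we compute p(20).
By dynamic programming over parts 1 through 20:
p(20) = 627

627


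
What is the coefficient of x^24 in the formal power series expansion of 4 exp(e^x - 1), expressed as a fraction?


exp(e^x - 1) is the exponential generating function for the Bell numbers Bell_k: exp(e^x - 1) = sum_{k>=0} Bell_k x^k / k!.
So the coefficient of x^24 in 4 exp(e^x - 1) is 4 Bell_24 / 24!.
Computing: Bell_24 = 445958869294805289 and 24! = 620448401733239439360000, giving
4 * 445958869294805289/620448401733239439360000 = 148652956431601763/51704033477769953280000.

148652956431601763/51704033477769953280000


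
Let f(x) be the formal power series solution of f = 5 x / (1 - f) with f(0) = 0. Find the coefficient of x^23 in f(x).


Apply Lagrange inversion: f = 5 x * phi(f) with phi(t) = 1/(1 - t), so
[x^n] f = 5^n * (1/n) [t^(n-1)] phi(t)^n = 5^n * (1/n) [t^(n-1)] (1 - t)^(-n) = 5^n * (1/n) C(2n - 2, n - 1) = 5^n * C_{n-1}.
For n = 23: C_22 = C(44, 22) / 23 = 2104098963720/23 = 91482563640.
With the 5^23 = 11920928955078125 factor, the coefficient is 11920928955078125 * 91482563640 = 1090557141780853271484375000.

1090557141780853271484375000


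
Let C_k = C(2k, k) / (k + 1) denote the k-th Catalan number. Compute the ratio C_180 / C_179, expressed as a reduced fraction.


Using C_k = (2k)! / (k! (k+1)!), the ratio C_{k+1}/C_k simplifies to
C_{k+1}/C_k = [(2k+2)! / ((k+1)! (k+2)!)] * [k! (k+1)! / (2k)!]
 = (2k+2)(2k+1) / ((k+1)(k+2)) = 2(2k+1) / (k+2).
For k = 179: 2(2*179 + 1) / (179 + 2) = 718/181 = 718/181.

718/181


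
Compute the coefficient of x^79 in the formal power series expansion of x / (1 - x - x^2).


Let f(x) = sum_{k>=0} a_k x^k. Multiplying f(x) * (1 - x - x^2) = x and matching coefficients gives a_0 = 0, a_1 = 1, and a_k = a_{k-1} + a_{k-2} for k >= 2. These are the Fibonacci numbers F_k.
Iterating from F_0 = 0, F_1 = 1:
F_0=0, F_1=1, F_2=1, F_3=2, F_4=3, F_5=5, F_6=8, F_7=13, F_8=21, F_9=34, ...
F_79 = 14472334024676221.

14472334024676221


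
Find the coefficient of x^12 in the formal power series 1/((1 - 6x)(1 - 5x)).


By partial fractions or Cauchy convolution:
The coefficient equals sum_{k=0}^{12} 6^k * 5^(12-k).
= 11839990891

11839990891


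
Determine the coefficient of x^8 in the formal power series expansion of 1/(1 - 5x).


The geometric series identity gives 1/(1 - c x) = sum_{k>=0} c^k x^k, so the coefficient of x^k is c^k.
Here c = 5 and k = 8.
Computing: 5^8 = 390625

390625


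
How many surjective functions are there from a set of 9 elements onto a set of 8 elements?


By inclusion-exclusion on which target elements are missed, the number of surjections from an n-set onto a k-set is
surj(n, k) = sum_{j=0}^{k} (-1)^j C(k, j) (k - j)^n.
Equivalently surj(n, k) = k! * S(n, k), where S(n, k) is the Stirling number of the second kind.
For n = 9, k = 8:
S(9, 8) = 36, so
surj = 8! * 36 = 40320 * 36 = 1451520.

1451520


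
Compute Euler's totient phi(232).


phi(n) counts integers in [1, n] coprime to n. Using the multiplicative formula phi(n) = n * prod_{p | n} (1 - 1/p):
232 = 2^3 * 29, so
phi(232) = 232 * (1 - 1/2) * (1 - 1/29) = 112.

112


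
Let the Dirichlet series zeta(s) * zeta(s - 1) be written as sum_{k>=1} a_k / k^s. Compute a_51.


Convolution gives a_k = sum_{d | k} d * 1 = sum_{d | k} d = sigma(k), the sum of positive divisors of k.
For k = 51, the divisors are 1, 3, 17, 51, so
sigma(51) = 1 + 3 + 17 + 51 = 72.

72


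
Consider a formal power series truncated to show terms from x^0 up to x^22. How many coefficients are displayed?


From x^0 to x^22 inclusive, the count is 22 - 0 + 1 = 23.

23


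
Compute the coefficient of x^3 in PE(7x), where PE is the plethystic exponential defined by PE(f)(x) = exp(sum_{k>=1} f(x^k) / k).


With f(x) = 7x, the exponent is sum_{k>=1} 7 x^k / k = 7 * (-ln(1 - x)). Exponentiating:
PE(7x) = exp(-7 ln(1 - x)) = 1/(1 - x)^7.
By the negative binomial expansion, [x^n] 1/(1 - x)^7 = C(n + 6, 6).
For n = 3: C(9, 6) = 84.

84


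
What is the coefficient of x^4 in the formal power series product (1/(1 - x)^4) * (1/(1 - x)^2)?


Combine the factors: (1/(1 - x)^4) * (1/(1 - x)^2) = 1/(1 - x)^6.
Then use 1/(1 - x)^r = sum_{k>=0} C(k + r - 1, r - 1) x^k with r = 6 and k = 4:
C(9, 5) = 126.

126


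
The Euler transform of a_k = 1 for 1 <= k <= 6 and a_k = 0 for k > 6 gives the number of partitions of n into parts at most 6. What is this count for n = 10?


Partitions of 10 into parts at most 6:
Using generating function (1-x)^(-1)(1-x^2)^(-1)...(1-x^6)^(-1),
the coefficient of x^10 = 35

35


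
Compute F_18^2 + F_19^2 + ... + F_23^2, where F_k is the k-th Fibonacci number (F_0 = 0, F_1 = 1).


There is a standard identity sum_{k=0}^{N} F_k^2 = F_N * F_{N+1} (proved inductively from the telescoping relation F_k^2 = F_k F_{k+1} - F_{k-1} F_k). Then
sum_{k=18}^{23} F_k^2 = F_23 F_24 - F_17 F_18.
Computing: F_23 = 28657, F_24 = 46368, F_17 = 1597, F_18 = 2584.
Sum = 28657 * 46368 - 1597 * 2584 = 1324641128.

1324641128


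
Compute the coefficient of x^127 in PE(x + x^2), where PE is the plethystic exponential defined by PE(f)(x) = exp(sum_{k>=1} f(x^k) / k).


With f(x) = x + x^2, the exponent is sum_{k>=1} (x^k + x^(2k)) / k = -ln(1 - x) - ln(1 - x^2). Exponentiating:
PE(x + x^2) = 1 / ((1 - x)(1 - x^2)).
This is the generating function for partitions of n into parts of size 1 or 2. The number of 2's can be any j in 0..63, and the rest are 1's, so
[x^127] = floor(127/2) + 1 = 64.

64


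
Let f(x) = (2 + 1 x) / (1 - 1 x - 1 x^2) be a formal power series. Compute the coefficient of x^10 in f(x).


Write f(x) = sum_{k>=0} a_k x^k. Multiplying both sides by 1 - 1 x - 1 x^2 gives
(1 - 1 x - 1 x^2) sum_{k>=0} a_k x^k = 2 + 1 x.
Matching coefficients:
 x^0: a_0 = 2
 x^1: a_1 - 1 a_0 = 1  =>  a_1 = 1*2 + 1 = 3
 x^k (k >= 2): a_k = 1 a_{k-1} + 1 a_{k-2}.
Iterating: a_2 = 5, a_3 = 8, a_4 = 13, a_5 = 21, a_6 = 34, a_7 = 55, a_8 = 89, a_9 = 144, a_10 = 233.
So the coefficient of x^10 is 233.

233


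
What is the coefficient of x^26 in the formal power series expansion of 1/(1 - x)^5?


The negative binomial / multiset identity is
1/(1 - x)^r = sum_{k>=0} C(k + r - 1, r - 1) x^k.
Here r = 5 and k = 26, so the coefficient is
C(26 + 4, 4) = C(30, 4)
= 27405

27405


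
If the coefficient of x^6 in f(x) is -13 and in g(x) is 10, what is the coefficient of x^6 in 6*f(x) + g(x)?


Scalar multiplication scales coefficients: 6 * -13 = -78.
Then add the g coefficient: -78 + 10
= -68

-68


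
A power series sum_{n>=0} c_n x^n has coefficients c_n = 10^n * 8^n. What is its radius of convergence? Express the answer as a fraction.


By the root test (Cauchy-Hadamard), the radius is R = 1 / limsup_n |c_n|^(1/n).
Here |c_n|^(1/n) = (10^n * 8^n)^(1/n) = 10 * 8 = 80 for all n.
So R = 1/80 = 1/80.

1/80


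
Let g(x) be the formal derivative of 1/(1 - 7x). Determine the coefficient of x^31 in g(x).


Differentiate termwise: d/dx sum_{k>=0} 7^k x^k = sum_{k>=1} k 7^k x^(k-1) = sum_{j>=0} (j+1) 7^(j+1) x^j.
Equivalently, d/dx [1/(1 - 7x)] = 7/(1 - 7x)^2.
For j = 31: 32 * 7^32 = 32 * 1104427674243920646305299201 = 35341685575805460681769574432.

35341685575805460681769574432


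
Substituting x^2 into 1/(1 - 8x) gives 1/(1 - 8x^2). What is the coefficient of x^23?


Since 1/(1 - 8x^2) only has even powers of x,
the coefficient of x^23 (odd) is 0.

0


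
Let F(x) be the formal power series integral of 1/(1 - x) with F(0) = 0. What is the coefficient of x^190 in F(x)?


1/(1 - x) = sum_{k>=0} x^k. Integrating termwise and using F(0) = 0 gives
F(x) = sum_{k>=0} x^(k+1) / (k+1) = sum_{m>=1} x^m / m = -ln(1 - x).
So the coefficient of x^190 is 1/190 = 1/190.

1/190


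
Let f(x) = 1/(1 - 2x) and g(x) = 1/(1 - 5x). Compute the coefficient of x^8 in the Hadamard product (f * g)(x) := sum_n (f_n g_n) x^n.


f has coefficients f_k = 2^k and g has coefficients g_k = 5^k, so the Hadamard product has coefficient (f*g)_k = 2^k * 5^k = 10^k.
For k = 8: 10^8 = 100000000.

100000000


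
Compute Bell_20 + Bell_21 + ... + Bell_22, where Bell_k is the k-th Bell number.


Recall Bell_k counts set partitions of a k-set (with Bell_0 = 1 by convention).
Bell_20 through Bell_22: 51724158235372, 474869816156751, 4506715738447323
Sum = 51724158235372 + 474869816156751 + 4506715738447323 = 5033309712839446.

5033309712839446


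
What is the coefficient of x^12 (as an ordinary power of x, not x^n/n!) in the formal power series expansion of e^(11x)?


The exponential series is e^y = sum_{k>=0} y^k / k!. Substituting y = 11x gives
e^(11x) = sum_{k>=0} 11^k x^k / k!.
So the coefficient of x^n is a^n/n! with a = 11, n = 12:
11^12 / 12! = 3138428376721/479001600 = 285311670611/43545600

285311670611/43545600


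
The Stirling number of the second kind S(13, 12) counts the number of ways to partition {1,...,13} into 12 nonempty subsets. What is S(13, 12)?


Using the explicit formula S(n,k) = (1/k!) sum_{j=0}^{k} (-1)^(k-j) C(k,j) j^n:
S(13, 12) = 78
Equivalently, S(n,k) is n! times the coefficient of x^n in the EGF (e^x - 1)^k / k!.

78


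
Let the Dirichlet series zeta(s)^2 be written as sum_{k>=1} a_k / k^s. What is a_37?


The Dirichlet convolution of the constant function 1 with itself gives (1 * 1)(k) = sum_{d | k} 1 = d(k), the number of positive divisors of k.
Since zeta(s) = sum_{k>=1} 1/k^s, we have zeta(s)^2 = sum_{k>=1} d(k)/k^s, so a_k = d(k).
For k = 37: the divisors are 1, 37.
Count = 2.

2


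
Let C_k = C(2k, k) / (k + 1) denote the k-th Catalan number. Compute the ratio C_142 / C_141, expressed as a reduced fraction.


Using C_k = (2k)! / (k! (k+1)!), the ratio C_{k+1}/C_k simplifies to
C_{k+1}/C_k = [(2k+2)! / ((k+1)! (k+2)!)] * [k! (k+1)! / (2k)!]
 = (2k+2)(2k+1) / ((k+1)(k+2)) = 2(2k+1) / (k+2).
For k = 141: 2(2*141 + 1) / (141 + 2) = 566/143 = 566/143.

566/143


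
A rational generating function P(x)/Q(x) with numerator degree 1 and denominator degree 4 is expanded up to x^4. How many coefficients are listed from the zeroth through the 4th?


Expanding up to x^4 gives the coefficients for x^0, x^1, ..., x^4.
That is 4 + 1 = 5 coefficients in total.

5


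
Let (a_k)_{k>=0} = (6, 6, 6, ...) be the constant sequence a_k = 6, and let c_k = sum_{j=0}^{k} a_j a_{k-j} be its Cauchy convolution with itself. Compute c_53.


Since a_j = 6 for all j >= 0, the convolution sum becomes
c_k = sum_{j=0}^{k} 6 * 6 = 36 * (k + 1).
Equivalently, the generating function of (a_k) is 6/(1 - x) and its square is 36/(1 - x)^2 = sum_{k>=0} 36(k + 1) x^k.
For k = 53: 36 * 54 = 1944.

1944


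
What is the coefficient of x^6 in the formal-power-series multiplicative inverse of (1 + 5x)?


The inverse is 1/(1 + 5x). Apply the geometric identity 1/(1 - y) = sum_{k>=0} y^k with y = -5x:
1/(1 + 5x) = sum_{k>=0} (-5)^k x^k.
So the coefficient of x^6 is (-5)^6 = 15625.

15625


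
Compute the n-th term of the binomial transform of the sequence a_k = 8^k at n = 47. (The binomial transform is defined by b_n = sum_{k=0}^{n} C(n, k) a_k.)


With a_k = 8^k, b_n = sum_{k=0}^{n} C(n, k) 8^k = (1 + 8)^n by the binomial theorem.
For n = 47: (1 + 8)^47 = 9^47 = 706965049015104706497203195837614914543357369.

706965049015104706497203195837614914543357369
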